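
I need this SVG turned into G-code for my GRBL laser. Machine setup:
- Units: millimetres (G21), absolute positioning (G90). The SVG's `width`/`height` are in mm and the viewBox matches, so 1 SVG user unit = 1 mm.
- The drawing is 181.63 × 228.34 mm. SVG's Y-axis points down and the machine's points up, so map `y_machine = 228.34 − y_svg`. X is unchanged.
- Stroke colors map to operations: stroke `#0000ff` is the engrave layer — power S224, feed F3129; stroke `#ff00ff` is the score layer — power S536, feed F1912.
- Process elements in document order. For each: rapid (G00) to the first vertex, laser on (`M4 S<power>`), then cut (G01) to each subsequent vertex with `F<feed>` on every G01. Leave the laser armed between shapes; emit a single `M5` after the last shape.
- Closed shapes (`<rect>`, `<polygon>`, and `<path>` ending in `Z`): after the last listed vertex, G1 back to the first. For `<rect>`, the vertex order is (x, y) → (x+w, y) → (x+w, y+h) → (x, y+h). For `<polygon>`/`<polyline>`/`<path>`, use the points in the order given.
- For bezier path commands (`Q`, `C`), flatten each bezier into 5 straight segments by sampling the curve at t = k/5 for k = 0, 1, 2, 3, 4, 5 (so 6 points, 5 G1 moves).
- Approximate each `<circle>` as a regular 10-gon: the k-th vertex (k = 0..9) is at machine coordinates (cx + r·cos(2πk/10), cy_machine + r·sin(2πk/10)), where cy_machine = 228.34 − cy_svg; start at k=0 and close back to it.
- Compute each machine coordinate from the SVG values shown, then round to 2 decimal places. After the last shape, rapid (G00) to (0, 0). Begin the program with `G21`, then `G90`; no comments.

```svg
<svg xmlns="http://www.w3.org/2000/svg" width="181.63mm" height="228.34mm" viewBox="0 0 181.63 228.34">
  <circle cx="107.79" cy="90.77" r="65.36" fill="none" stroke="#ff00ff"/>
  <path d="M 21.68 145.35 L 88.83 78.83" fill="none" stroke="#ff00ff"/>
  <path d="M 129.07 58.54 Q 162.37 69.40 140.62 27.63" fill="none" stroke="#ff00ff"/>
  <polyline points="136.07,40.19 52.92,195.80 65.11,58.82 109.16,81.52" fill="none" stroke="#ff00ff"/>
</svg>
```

viewBox `0 0 181.63 228.34` with mm width/height → 1 unit = 1 mm. Flip: y_m = 228.34 − y_svg.

**Shape 1** — `<circle>` circle, stroke `#ff00ff` → score (S536, F1912). Machine vertices: (173.15,137.57) → (160.67,175.99) → (127.99,199.73) → (87.59,199.73) → (54.91,175.99) → (42.43,137.57) → (54.91,99.15) → (87.59,75.41) → (127.99,75.41) → (160.67,99.15) → (173.15,137.57). Closed: final G1 returns to the first vertex.

**Shape 2** — `<path>` line segment, stroke `#ff00ff` → score (S536, F1912). Machine vertices: (21.68,82.99) → (88.83,149.51). Open path.

**Shape 3** — `<path>` quadratic bezier, stroke `#ff00ff` → score (S536, F1912). Control points (SVG): P0=(129.07,58.54), P1=(162.37,69.40), P2=(140.62,27.63); sampled at t=k/5. Machine vertices: (129.07,169.80) → (140.19,167.56) → (146.90,169.53) → (149.21,175.71) → (147.12,186.11) → (140.62,200.71). Open path.

**Shape 4** — `<polyline>` open polyline, stroke `#ff00ff` → score (S536, F1912). Machine vertices: (136.07,188.15) → (52.92,32.54) → (65.11,169.52) → (109.16,146.82). Open path.

G21
G90
G00 X173.15 Y137.57
M4 S536
G01 X160.67 Y175.99 F1912
G01 X127.99 Y199.73 F1912
G01 X87.59 Y199.73 F1912
G01 X54.91 Y175.99 F1912
G01 X42.43 Y137.57 F1912
G01 X54.91 Y99.15 F1912
G01 X87.59 Y75.41 F1912
G01 X127.99 Y75.41 F1912
G01 X160.67 Y99.15 F1912
G01 X173.15 Y137.57 F1912
G00 X21.68 Y82.99
M4 S536
G01 X88.83 Y149.51 F1912
G00 X129.07 Y169.80
M4 S536
G01 X140.19 Y167.56 F1912
G01 X146.90 Y169.53 F1912
G01 X149.21 Y175.71 F1912
G01 X147.12 Y186.11 F1912
G01 X140.62 Y200.71 F1912
G00 X136.07 Y188.15
M4 S536
G01 X52.92 Y32.54 F1912
G01 X65.11 Y169.52 F1912
G01 X109.16 Y146.82 F1912
M5
G00 X0.00 Y0.00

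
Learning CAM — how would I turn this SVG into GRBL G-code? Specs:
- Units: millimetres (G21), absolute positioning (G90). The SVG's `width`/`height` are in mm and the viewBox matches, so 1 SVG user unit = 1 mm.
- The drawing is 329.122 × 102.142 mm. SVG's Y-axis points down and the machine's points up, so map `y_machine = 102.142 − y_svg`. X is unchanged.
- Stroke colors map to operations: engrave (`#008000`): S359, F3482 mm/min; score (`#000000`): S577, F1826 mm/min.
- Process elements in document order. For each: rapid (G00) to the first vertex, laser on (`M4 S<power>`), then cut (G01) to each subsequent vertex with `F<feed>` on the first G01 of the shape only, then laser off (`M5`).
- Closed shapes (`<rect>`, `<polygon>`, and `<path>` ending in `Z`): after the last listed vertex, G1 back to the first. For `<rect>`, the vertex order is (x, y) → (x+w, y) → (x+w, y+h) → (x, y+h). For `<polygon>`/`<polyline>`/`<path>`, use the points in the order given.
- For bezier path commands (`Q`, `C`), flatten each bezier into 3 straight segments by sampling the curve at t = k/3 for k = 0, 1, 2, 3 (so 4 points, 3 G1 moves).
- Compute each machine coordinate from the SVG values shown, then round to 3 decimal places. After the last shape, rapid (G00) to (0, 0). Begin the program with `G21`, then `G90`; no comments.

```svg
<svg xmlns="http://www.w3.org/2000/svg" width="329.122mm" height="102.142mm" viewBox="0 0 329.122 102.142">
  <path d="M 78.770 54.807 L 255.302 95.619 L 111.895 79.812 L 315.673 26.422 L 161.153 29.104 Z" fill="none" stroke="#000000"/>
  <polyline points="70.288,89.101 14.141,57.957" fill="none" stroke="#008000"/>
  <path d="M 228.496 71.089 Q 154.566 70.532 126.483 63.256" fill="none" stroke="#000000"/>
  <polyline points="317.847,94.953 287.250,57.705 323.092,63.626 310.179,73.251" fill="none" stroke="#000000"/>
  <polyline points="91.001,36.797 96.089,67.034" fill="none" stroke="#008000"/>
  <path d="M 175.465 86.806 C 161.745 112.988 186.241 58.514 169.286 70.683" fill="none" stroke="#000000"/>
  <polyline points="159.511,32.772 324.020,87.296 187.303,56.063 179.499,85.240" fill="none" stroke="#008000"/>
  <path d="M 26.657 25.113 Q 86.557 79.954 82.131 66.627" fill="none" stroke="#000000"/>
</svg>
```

viewBox `0 0 329.122 102.142` with mm width/height → 1 unit = 1 mm. Flip: y_m = 102.142 − y_svg.

**Shape 1** — `<path>` closed polygon, stroke `#000000` → score (S577, F1826). Machine vertices: (78.770,47.335) → (255.302,6.523) → (111.895,22.330) → (315.673,75.720) → (161.153,73.038) → (78.770,47.335). Closed: final G1 returns to the first vertex.

**Shape 2** — `<polyline>` line segment, stroke `#008000` → engrave (S359, F3482). Machine vertices: (70.288,13.041) → (14.141,44.185). Open path.

**Shape 3** — `<path>` quadratic bezier, stroke `#000000` → score (S577, F1826). Control points (SVG): P0=(228.496,71.089), P1=(154.566,70.532), P2=(126.483,63.256); sampled at t=k/3. Machine vertices: (228.496,31.053) → (184.303,32.171) → (150.299,34.782) → (126.483,38.886). Open path.

**Shape 4** — `<polyline>` open polyline, stroke `#000000` → score (S577, F1826). Machine vertices: (317.847,7.189) → (287.250,44.437) → (323.092,38.516) → (310.179,28.891). Open path.

**Shape 5** — `<polyline>` line segment, stroke `#008000` → engrave (S359, F3482). Machine vertices: (91.001,65.345) → (96.089,35.108). Open path.

**Shape 6** — `<path>` cubic bezier, stroke `#000000` → score (S577, F1826). Control points (SVG): P0=(175.465,86.806), P1=(161.745,112.988), P2=(186.241,58.514), P3=(169.286,70.683); sampled at t=k/3. Machine vertices: (175.465,15.336) → (171.533,10.584) → (175.375,26.869) → (169.286,31.459). Open path.

**Shape 7** — `<polyline>` open polyline, stroke `#008000` → engrave (S359, F3482). Machine vertices: (159.511,69.370) → (324.020,14.846) → (187.303,46.079) → (179.499,16.902). Open path.

**Shape 8** — `<path>` quadratic bezier, stroke `#000000` → score (S577, F1826). Control points (SVG): P0=(26.657,25.113), P1=(86.557,79.954), P2=(82.131,66.627); sampled at t=k/3. Machine vertices: (26.657,77.029) → (59.443,48.043) → (77.934,34.205) → (82.131,35.515). Open path.

G21
G90
G00 X78.770 Y47.335
M4 S577
G01 X255.302 Y6.523 F1826
G01 X111.895 Y22.330
G01 X315.673 Y75.720
G01 X161.153 Y73.038
G01 X78.770 Y47.335
M5
G00 X70.288 Y13.041
M4 S359
G01 X14.141 Y44.185 F3482
M5
G00 X228.496 Y31.053
M4 S577
G01 X184.303 Y32.171 F1826
G01 X150.299 Y34.782
G01 X126.483 Y38.886
M5
G00 X317.847 Y7.189
M4 S577
G01 X287.250 Y44.437 F1826
G01 X323.092 Y38.516
G01 X310.179 Y28.891
M5
G00 X91.001 Y65.345
M4 S359
G01 X96.089 Y35.108 F3482
M5
G00 X175.465 Y15.336
M4 S577
G01 X171.533 Y10.584 F1826
G01 X175.375 Y26.869
G01 X169.286 Y31.459
M5
G00 X159.511 Y69.370
M4 S359
G01 X324.020 Y14.846 F3482
G01 X187.303 Y46.079
G01 X179.499 Y16.902
M5
G00 X26.657 Y77.029
M4 S577
G01 X59.443 Y48.043 F1826
G01 X77.934 Y34.205
G01 X82.131 Y35.515
M5
G00 X0.000 Y0.000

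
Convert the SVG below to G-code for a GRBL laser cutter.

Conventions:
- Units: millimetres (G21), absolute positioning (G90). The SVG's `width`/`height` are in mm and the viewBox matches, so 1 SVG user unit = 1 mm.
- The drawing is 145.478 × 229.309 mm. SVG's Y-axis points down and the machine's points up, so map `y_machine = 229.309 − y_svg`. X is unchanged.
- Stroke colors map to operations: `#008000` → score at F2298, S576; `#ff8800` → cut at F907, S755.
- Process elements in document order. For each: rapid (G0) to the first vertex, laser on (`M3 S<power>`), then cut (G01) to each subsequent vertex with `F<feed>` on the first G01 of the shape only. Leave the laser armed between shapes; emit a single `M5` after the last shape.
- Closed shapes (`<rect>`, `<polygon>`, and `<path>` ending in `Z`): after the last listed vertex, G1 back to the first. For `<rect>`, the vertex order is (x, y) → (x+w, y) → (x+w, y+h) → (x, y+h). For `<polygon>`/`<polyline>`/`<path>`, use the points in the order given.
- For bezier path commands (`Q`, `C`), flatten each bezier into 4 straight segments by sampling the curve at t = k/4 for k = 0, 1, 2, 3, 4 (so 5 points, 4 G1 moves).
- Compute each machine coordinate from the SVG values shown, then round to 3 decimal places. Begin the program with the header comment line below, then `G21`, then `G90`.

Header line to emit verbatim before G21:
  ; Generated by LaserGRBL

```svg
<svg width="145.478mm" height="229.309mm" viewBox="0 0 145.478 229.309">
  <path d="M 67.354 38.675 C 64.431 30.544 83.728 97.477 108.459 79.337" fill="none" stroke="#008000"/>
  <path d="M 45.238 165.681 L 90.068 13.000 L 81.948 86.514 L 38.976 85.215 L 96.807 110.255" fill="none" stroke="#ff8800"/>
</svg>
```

Since the viewBox matches the mm dimensions, user units are millimetres directly. The only transform is the Y-flip y_m = 229.309 − y_svg.

Shape 1 is a cubic bezier drawn with `<path>`. Its stroke #008000 means score at S576, F2298. After flipping Y the toolpath is (67.354,190.634) → (69.066,185.160) → (77.536,166.550) → (91.192,149.816) → (108.459,149.972).

Shape 2 is a open polyline drawn with `<path>`. Its stroke #ff8800 means cut at S755, F907. After flipping Y the toolpath is (45.238,63.628) → (90.068,216.309) → (81.948,142.795) → (38.976,144.094) → (96.807,119.054).

; Generated by LaserGRBL
G21
G90
G0 X67.354 Y190.634
M3 S576
G01 X69.066 Y185.160 F2298
G01 X77.536 Y166.550
G01 X91.192 Y149.816
G01 X108.459 Y149.972
G0 X45.238 Y63.628
M3 S755
G01 X90.068 Y216.309 F907
G01 X81.948 Y142.795
G01 X38.976 Y144.094
G01 X96.807 Y119.054
M5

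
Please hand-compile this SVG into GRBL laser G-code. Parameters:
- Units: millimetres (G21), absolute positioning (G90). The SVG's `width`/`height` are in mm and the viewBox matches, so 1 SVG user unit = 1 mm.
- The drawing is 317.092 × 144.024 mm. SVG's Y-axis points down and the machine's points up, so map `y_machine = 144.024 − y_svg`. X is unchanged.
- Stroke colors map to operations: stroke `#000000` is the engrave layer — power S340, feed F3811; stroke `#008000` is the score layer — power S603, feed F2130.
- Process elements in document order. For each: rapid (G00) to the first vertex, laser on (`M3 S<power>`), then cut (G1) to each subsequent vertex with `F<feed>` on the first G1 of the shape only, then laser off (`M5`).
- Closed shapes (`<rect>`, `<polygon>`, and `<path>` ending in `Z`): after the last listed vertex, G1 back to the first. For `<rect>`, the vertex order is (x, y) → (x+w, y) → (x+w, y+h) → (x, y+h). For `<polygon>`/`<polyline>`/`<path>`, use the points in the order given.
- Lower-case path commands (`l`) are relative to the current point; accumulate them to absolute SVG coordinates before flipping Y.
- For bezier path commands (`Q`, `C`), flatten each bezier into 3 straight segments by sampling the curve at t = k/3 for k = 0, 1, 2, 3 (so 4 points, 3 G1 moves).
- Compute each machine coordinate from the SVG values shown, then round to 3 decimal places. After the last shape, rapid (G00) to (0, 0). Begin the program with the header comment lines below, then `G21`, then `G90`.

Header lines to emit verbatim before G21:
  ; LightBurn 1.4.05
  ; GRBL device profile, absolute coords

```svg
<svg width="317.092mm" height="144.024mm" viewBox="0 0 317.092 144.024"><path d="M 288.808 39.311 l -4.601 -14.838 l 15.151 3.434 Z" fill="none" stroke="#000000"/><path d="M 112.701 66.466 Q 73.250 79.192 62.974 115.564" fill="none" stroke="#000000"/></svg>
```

Since the viewBox matches the mm dimensions, user units are millimetres directly. The only transform is the Y-flip y_m = 144.024 − y_svg.

Shape 1 is a regular polygon drawn with `<path>`. Its stroke #000000 means engrave at S340, F3811. After flipping Y the toolpath is (288.808,104.713) → (284.207,119.551) → (299.358,116.117) → (288.808,104.713), returning to the start.

Shape 2 is a quadratic bezier drawn with `<path>`. Its stroke #000000 means engrave at S340, F3811. After flipping Y the toolpath is (112.701,77.558) → (89.642,66.447) → (73.066,50.081) → (62.974,28.460).

; LightBurn 1.4.05
; GRBL device profile, absolute coords
G21
G90
G00 X288.808 Y104.713
M3 S340
G1 X284.207 Y119.551 F3811
G1 X299.358 Y116.117
G1 X288.808 Y104.713
M5
G00 X112.701 Y77.558
M3 S340
G1 X89.642 Y66.447 F3811
G1 X73.066 Y50.081
G1 X62.974 Y28.460
M5
G00 X0.000 Y0.000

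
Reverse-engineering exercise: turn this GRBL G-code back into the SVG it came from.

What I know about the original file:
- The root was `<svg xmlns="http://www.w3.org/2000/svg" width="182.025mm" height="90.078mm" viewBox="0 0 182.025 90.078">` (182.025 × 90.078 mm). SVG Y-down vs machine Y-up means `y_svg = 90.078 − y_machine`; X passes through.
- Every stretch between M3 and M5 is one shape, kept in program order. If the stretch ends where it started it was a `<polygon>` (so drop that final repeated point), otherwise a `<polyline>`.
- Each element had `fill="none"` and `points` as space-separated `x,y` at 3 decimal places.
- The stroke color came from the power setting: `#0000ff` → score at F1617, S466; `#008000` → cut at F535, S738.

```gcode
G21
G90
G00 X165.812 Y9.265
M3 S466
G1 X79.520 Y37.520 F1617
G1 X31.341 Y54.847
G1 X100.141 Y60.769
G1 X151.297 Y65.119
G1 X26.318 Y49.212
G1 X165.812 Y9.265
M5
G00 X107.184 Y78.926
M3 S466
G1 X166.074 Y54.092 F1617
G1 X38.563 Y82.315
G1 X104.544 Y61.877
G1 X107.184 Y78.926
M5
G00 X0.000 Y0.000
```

Each laser-on run becomes one SVG element. Flip Y back into SVG space with y_svg = 90.078 − y_machine. Every run uses S466, so all elements get stroke `#0000ff` (score).

Run 1: The run returns to its start, so emit a `<polygon>` with points (Y-flipped): 165.812,80.813 79.520,52.558 31.341,35.231 100.141,29.309 151.297,24.959 26.318,40.866.

Run 2: The run returns to its start, so emit a `<polygon>` with points (Y-flipped): 107.184,11.152 166.074,35.986 38.563,7.763 104.544,28.201.

<svg xmlns="http://www.w3.org/2000/svg" width="182.025mm" height="90.078mm" viewBox="0 0 182.025 90.078">
  <polygon points="165.812,80.813 79.520,52.558 31.341,35.231 100.141,29.309 151.297,24.959 26.318,40.866" fill="none" stroke="#0000ff"/>
  <polygon points="107.184,11.152 166.074,35.986 38.563,7.763 104.544,28.201" fill="none" stroke="#0000ff"/>
</svg>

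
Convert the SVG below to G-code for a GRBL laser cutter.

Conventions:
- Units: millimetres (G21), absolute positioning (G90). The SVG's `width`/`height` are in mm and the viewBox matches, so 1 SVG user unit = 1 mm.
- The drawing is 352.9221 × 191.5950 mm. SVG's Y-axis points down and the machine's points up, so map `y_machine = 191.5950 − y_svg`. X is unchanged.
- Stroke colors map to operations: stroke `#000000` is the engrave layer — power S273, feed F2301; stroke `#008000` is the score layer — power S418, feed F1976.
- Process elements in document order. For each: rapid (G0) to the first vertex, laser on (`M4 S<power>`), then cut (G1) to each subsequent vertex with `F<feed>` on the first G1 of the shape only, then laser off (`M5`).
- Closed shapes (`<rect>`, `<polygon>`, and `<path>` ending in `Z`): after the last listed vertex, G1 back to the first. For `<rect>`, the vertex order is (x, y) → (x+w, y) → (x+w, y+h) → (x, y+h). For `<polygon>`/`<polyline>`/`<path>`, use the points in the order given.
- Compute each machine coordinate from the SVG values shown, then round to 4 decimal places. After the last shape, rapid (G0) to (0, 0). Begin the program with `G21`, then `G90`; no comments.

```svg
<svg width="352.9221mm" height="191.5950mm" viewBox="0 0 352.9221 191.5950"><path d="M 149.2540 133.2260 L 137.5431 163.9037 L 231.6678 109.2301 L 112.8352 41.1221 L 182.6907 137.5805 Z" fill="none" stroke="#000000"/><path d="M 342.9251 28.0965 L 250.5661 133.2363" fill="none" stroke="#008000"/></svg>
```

Since the viewBox matches the mm dimensions, user units are millimetres directly. The only transform is the Y-flip y_m = 191.5950 − y_svg.

Shape 1 is a closed polygon drawn with `<path>`. Its stroke #000000 means engrave at S273, F2301. After flipping Y the toolpath is (149.2540,58.3690) → (137.5431,27.6913) → (231.6678,82.3649) → (112.8352,150.4729) → (182.6907,54.0145) → (149.2540,58.3690), returning to the start.

Shape 2 is a line segment drawn with `<path>`. Its stroke #008000 means score at S418, F1976. After flipping Y the toolpath is (342.9251,163.4985) → (250.5661,58.3587).

G21
G90
G0 X149.2540 Y58.3690
M4 S273
G1 X137.5431 Y27.6913 F2301
G1 X231.6678 Y82.3649
G1 X112.8352 Y150.4729
G1 X182.6907 Y54.0145
G1 X149.2540 Y58.3690
M5
G0 X342.9251 Y163.4985
M4 S418
G1 X250.5661 Y58.3587 F1976
M5
G0 X0.0000 Y0.0000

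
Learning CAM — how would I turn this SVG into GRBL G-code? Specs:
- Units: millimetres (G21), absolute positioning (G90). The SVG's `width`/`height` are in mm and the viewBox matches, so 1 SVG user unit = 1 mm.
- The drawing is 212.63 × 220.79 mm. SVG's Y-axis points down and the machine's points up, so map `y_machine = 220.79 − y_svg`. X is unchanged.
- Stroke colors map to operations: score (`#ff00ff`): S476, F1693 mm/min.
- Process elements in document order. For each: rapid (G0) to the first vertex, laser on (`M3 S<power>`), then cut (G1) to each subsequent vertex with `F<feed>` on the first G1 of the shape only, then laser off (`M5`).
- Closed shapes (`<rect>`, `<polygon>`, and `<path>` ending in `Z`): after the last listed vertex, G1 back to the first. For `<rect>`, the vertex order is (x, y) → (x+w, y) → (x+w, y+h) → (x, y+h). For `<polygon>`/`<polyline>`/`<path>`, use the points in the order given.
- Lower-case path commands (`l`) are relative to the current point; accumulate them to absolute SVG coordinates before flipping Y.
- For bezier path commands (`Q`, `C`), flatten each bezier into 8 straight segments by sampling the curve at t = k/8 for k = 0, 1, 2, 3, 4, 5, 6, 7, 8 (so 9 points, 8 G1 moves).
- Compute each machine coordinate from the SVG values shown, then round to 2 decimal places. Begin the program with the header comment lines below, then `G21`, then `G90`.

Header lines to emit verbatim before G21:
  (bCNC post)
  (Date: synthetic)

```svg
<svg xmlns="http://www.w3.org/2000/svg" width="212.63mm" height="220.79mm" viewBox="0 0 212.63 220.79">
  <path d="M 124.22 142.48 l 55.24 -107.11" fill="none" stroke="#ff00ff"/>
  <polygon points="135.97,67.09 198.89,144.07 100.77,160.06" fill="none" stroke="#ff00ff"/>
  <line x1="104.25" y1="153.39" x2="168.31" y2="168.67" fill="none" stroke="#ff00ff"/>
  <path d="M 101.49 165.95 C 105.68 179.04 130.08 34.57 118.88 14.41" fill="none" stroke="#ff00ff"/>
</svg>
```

viewBox `0 0 212.63 220.79` with mm width/height → 1 unit = 1 mm. Flip: y_m = 220.79 − y_svg.

**Shape 1** — `<path>` line segment, stroke `#ff00ff` → score (S476, F1693). Machine vertices: (124.22,78.31) → (179.46,185.42). Open path.

**Shape 2** — `<polygon>` regular polygon, stroke `#ff00ff` → score (S476, F1693). Machine vertices: (135.97,153.70) → (198.89,76.72) → (100.77,60.73) → (135.97,153.70). Closed: final G1 returns to the first vertex.

**Shape 3** — `<line>` line segment, stroke `#ff00ff` → score (S476, F1693). Machine vertices: (104.25,67.40) → (168.31,52.12). Open path.

**Shape 4** — `<path>` cubic bezier, stroke `#ff00ff` → score (S476, F1693). Control points (SVG): P0=(101.49,165.95), P1=(105.68,179.04), P2=(130.08,34.57), P3=(118.88,14.41); sampled at t=k/8. Machine vertices: (101.49,54.84) → (103.90,56.77) → (107.55,70.16) → (111.79,91.72) → (115.96,118.14) → (119.40,146.12) → (121.48,172.36) → (121.52,193.54) → (118.88,206.38). Open path.

(bCNC post)
(Date: synthetic)
G21
G90
G0 X124.22 Y78.31
M3 S476
G1 X179.46 Y185.42 F1693
M5
G0 X135.97 Y153.70
M3 S476
G1 X198.89 Y76.72 F1693
G1 X100.77 Y60.73
G1 X135.97 Y153.70
M5
G0 X104.25 Y67.40
M3 S476
G1 X168.31 Y52.12 F1693
M5
G0 X101.49 Y54.84
M3 S476
G1 X103.90 Y56.77 F1693
G1 X107.55 Y70.16
G1 X111.79 Y91.72
G1 X115.96 Y118.14
G1 X119.40 Y146.12
G1 X121.48 Y172.36
G1 X121.52 Y193.54
G1 X118.88 Y206.38
M5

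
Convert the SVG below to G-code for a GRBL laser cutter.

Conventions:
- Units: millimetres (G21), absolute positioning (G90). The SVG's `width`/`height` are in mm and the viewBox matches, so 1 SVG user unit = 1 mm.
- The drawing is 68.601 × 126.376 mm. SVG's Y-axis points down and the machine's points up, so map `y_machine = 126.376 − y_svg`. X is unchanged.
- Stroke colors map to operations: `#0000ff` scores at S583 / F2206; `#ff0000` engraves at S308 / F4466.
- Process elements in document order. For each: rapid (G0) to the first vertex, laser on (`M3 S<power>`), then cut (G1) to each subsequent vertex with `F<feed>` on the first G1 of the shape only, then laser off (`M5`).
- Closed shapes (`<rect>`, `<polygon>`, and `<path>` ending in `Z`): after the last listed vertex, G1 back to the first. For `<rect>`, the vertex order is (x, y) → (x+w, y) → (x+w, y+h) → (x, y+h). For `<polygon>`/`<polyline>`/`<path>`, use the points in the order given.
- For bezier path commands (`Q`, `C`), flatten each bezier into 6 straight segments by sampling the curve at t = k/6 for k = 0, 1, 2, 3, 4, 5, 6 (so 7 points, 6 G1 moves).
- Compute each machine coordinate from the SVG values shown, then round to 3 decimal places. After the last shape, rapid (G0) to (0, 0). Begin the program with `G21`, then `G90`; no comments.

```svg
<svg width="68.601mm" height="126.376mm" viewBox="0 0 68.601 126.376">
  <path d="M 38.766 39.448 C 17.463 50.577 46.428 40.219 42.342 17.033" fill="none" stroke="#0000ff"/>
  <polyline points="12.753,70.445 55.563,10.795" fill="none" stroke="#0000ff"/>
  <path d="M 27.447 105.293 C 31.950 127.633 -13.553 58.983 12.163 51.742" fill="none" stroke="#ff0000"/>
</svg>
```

viewBox `0 0 68.601 126.376` with mm width/height → 1 unit = 1 mm. Flip: y_m = 126.376 − y_svg.

**Shape 1** — `<path>` cubic bezier, stroke `#0000ff` → score (S583, F2206). Control points (SVG): P0=(38.766,39.448), P1=(17.463,50.577), P2=(46.428,40.219), P3=(42.342,17.033); sampled at t=k/6. Machine vertices: (38.766,86.928) → (31.918,83.114) → (31.133,82.641) → (34.098,85.267) → (38.497,90.754) → (42.016,98.859) → (42.342,109.343). Open path.

**Shape 2** — `<polyline>` line segment, stroke `#0000ff` → score (S583, F2206). Machine vertices: (12.753,55.931) → (55.563,115.581). Open path.

**Shape 3** — `<path>` cubic bezier, stroke `#ff0000` → engrave (S308, F4466). Control points (SVG): P0=(27.447,105.293), P1=(31.950,127.633), P2=(-13.553,58.983), P3=(12.163,51.742); sampled at t=k/6. Machine vertices: (27.447,21.083) → (26.093,16.790) → (19.771,23.429) → (11.850,36.766) → (5.697,52.568) → (4.679,66.602) → (12.163,74.634). Open path.

G21
G90
G0 X38.766 Y86.928
M3 S583
G1 X31.918 Y83.114 F2206
G1 X31.133 Y82.641
G1 X34.098 Y85.267
G1 X38.497 Y90.754
G1 X42.016 Y98.859
G1 X42.342 Y109.343
M5
G0 X12.753 Y55.931
M3 S583
G1 X55.563 Y115.581 F2206
M5
G0 X27.447 Y21.083
M3 S308
G1 X26.093 Y16.790 F4466
G1 X19.771 Y23.429
G1 X11.850 Y36.766
G1 X5.697 Y52.568
G1 X4.679 Y66.602
G1 X12.163 Y74.634
M5
G0 X0.000 Y0.000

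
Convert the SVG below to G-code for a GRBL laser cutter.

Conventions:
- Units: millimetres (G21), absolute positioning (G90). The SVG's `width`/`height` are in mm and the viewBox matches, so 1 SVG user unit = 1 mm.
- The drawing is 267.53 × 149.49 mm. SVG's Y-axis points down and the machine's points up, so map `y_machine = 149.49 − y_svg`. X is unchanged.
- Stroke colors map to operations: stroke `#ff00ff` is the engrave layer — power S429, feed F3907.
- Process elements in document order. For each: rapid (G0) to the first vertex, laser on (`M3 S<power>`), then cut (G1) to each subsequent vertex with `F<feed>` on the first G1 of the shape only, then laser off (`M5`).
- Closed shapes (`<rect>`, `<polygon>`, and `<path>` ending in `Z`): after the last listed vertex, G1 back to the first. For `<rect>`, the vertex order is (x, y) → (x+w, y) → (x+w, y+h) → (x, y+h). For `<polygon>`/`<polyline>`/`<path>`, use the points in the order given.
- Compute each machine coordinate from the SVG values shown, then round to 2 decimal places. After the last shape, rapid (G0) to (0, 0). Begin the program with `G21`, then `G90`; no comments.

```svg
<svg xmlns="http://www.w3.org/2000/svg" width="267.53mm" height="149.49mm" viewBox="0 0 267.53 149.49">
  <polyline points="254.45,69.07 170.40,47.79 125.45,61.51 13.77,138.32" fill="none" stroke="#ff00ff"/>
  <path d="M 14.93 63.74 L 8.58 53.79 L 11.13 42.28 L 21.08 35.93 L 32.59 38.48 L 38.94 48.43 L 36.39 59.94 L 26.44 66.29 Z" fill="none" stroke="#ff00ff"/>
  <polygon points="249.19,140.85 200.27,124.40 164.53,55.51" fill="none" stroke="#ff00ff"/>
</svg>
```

viewBox `0 0 267.53 149.49` with mm width/height → 1 unit = 1 mm. Flip: y_m = 149.49 − y_svg.

**Shape 1** — `<polyline>` open polyline, stroke `#ff00ff` → engrave (S429, F3907). Machine vertices: (254.45,80.42) → (170.40,101.70) → (125.45,87.98) → (13.77,11.17). Open path.

**Shape 2** — `<path>` regular polygon, stroke `#ff00ff` → engrave (S429, F3907). Machine vertices: (14.93,85.75) → (8.58,95.70) → (11.13,107.21) → (21.08,113.56) → (32.59,111.01) → (38.94,101.06) → (36.39,89.55) → (26.44,83.20) → (14.93,85.75). Closed: final G1 returns to the first vertex.

**Shape 3** — `<polygon>` closed polygon, stroke `#ff00ff` → engrave (S429, F3907). Machine vertices: (249.19,8.64) → (200.27,25.09) → (164.53,93.98) → (249.19,8.64). Closed: final G1 returns to the first vertex.

G21
G90
G0 X254.45 Y80.42
M3 S429
G1 X170.40 Y101.70 F3907
G1 X125.45 Y87.98
G1 X13.77 Y11.17
M5
G0 X14.93 Y85.75
M3 S429
G1 X8.58 Y95.70 F3907
G1 X11.13 Y107.21
G1 X21.08 Y113.56
G1 X32.59 Y111.01
G1 X38.94 Y101.06
G1 X36.39 Y89.55
G1 X26.44 Y83.20
G1 X14.93 Y85.75
M5
G0 X249.19 Y8.64
M3 S429
G1 X200.27 Y25.09 F3907
G1 X164.53 Y93.98
G1 X249.19 Y8.64
M5
G0 X0.00 Y0.00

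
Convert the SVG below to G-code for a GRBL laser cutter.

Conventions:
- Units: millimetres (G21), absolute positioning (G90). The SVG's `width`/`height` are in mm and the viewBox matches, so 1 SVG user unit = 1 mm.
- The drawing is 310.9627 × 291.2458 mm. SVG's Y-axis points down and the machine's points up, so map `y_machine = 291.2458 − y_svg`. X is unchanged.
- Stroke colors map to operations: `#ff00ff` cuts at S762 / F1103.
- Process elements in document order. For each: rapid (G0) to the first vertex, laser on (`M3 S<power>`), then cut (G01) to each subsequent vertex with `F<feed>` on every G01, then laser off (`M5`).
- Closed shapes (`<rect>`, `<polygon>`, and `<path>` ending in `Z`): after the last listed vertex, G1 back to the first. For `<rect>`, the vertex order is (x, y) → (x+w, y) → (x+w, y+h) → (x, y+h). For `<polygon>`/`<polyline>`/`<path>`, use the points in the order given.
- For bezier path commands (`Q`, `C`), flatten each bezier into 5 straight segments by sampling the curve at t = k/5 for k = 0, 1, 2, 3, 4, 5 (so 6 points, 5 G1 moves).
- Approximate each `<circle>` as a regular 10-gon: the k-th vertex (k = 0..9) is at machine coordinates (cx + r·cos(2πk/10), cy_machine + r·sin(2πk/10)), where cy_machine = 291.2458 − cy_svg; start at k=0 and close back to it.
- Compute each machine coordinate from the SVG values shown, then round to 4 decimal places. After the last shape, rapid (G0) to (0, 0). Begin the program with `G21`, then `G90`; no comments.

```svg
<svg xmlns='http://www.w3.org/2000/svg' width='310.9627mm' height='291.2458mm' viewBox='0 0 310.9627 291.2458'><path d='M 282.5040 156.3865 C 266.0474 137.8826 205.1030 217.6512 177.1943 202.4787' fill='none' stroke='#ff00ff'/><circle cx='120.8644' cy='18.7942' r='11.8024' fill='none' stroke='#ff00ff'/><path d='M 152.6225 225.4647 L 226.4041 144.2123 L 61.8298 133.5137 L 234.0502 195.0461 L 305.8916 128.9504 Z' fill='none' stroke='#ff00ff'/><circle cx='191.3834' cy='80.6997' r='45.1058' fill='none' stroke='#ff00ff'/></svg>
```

G21
G90
G0 X282.5040 Y134.8593
M3 S762
G01 X267.9117 Y135.7146 F1103
G01 X246.3634 Y122.2589 F1103
G01 X221.5804 Y103.7662 F1103
G01 X197.2836 Y89.5108 F1103
G01 X177.1943 Y88.7671 F1103
M5
G0 X132.6668 Y272.4516
M3 S762
G01 X130.4127 Y279.3889 F1103
G01 X124.5115 Y283.6763 F1103
G01 X117.2173 Y283.6763 F1103
G01 X111.3161 Y279.3889 F1103
G01 X109.0620 Y272.4516 F1103
G01 X111.3161 Y265.5143 F1103
G01 X117.2173 Y261.2269 F1103
G01 X124.5115 Y261.2269 F1103
G01 X130.4127 Y265.5143 F1103
G01 X132.6668 Y272.4516 F1103
M5
G0 X152.6225 Y65.7811
M3 S762
G01 X226.4041 Y147.0335 F1103
G01 X61.8298 Y157.7321 F1103
G01 X234.0502 Y96.1997 F1103
G01 X305.8916 Y162.2954 F1103
G01 X152.6225 Y65.7811 F1103
M5
G0 X236.4892 Y210.5461
M3 S762
G01 X227.8748 Y237.0586 F1103
G01 X205.3219 Y253.4443 F1103
G01 X177.4449 Y253.4443 F1103
G01 X154.8920 Y237.0586 F1103
G01 X146.2776 Y210.5461 F1103
G01 X154.8920 Y184.0336 F1103
G01 X177.4449 Y167.6479 F1103
G01 X205.3219 Y167.6479 F1103
G01 X227.8748 Y184.0336 F1103
G01 X236.4892 Y210.5461 F1103
M5
G0 X0.0000 Y0.0000

viewBox `0 0 310.9627 291.2458` with mm width/height → 1 unit = 1 mm. Flip: y_m = 291.2458 − y_svg.

**Shape 1** — `<path>` cubic bezier, stroke `#ff00ff` → cut (S762, F1103). Control points (SVG): P0=(282.5040,156.3865), P1=(266.0474,137.8826), P2=(205.1030,217.6512), P3=(177.1943,202.4787); sampled at t=k/5. Machine vertices: (282.5040,134.8593) → (267.9117,135.7146) → (246.3634,122.2589) → (221.5804,103.7662) → (197.2836,89.5108) → (177.1943,88.7671). Open path.

**Shape 2** — `<circle>` circle, stroke `#ff00ff` → cut (S762, F1103). Machine vertices: (132.6668,272.4516) → (130.4127,279.3889) → (124.5115,283.6763) → (117.2173,283.6763) → (111.3161,279.3889) → (109.0620,272.4516) → (111.3161,265.5143) → (117.2173,261.2269) → (124.5115,261.2269) → (130.4127,265.5143) → (132.6668,272.4516). Closed: final G1 returns to the first vertex.

**Shape 3** — `<path>` closed polygon, stroke `#ff00ff` → cut (S762, F1103). Machine vertices: (152.6225,65.7811) → (226.4041,147.0335) → (61.8298,157.7321) → (234.0502,96.1997) → (305.8916,162.2954) → (152.6225,65.7811). Closed: final G1 returns to the first vertex.

**Shape 4** — `<circle>` circle, stroke `#ff00ff` → cut (S762, F1103). Machine vertices: (236.4892,210.5461) → (227.8748,237.0586) → (205.3219,253.4443) → (177.4449,253.4443) → (154.8920,237.0586) → (146.2776,210.5461) → (154.8920,184.0336) → (177.4449,167.6479) → (205.3219,167.6479) → (227.8748,184.0336) → (236.4892,210.5461). Closed: final G1 returns to the first vertex.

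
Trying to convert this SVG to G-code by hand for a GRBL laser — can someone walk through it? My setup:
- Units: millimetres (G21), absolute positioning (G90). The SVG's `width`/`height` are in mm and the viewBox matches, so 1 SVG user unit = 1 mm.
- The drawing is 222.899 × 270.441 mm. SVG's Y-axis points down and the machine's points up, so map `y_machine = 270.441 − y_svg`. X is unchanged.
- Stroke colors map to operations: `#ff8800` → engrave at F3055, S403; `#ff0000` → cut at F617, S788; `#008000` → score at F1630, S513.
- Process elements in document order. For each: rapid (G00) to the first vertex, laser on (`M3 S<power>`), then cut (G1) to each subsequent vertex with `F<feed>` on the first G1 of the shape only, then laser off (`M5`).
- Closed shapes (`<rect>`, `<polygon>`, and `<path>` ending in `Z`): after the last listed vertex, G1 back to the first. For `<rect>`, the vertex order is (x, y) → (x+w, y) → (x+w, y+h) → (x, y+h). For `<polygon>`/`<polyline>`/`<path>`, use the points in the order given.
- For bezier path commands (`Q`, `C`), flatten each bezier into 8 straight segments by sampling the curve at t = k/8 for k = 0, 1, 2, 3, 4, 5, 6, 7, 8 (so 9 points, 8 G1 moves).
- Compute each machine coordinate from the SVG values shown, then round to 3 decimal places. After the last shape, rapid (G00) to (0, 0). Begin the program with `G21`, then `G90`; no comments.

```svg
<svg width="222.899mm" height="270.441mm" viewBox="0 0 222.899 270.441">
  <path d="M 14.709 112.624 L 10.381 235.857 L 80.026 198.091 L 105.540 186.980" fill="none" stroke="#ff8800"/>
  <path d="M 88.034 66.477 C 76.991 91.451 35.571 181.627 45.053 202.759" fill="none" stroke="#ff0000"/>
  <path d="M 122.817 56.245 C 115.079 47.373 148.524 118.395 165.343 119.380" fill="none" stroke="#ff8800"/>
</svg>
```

1 u = 1 mm; y_m = 270.441 − y.

[1] `<path>` open polyline, #ff8800→engrave S403 F3055: (14.709,157.817) → (10.381,34.584) → (80.026,72.350) → (105.540,83.461)

[2] `<path>` cubic bezier, #ff0000→cut S788 F617: (88.034,203.964) → (82.628,191.805) → (75.326,175.106) → (67.082,155.441) → (58.847,134.382) → (51.574,113.504) → (46.216,94.379) → (43.725,78.581) → (45.053,67.682)

[3] `<path>` cubic bezier, #ff8800→engrave S403 F3055: (122.817,214.196) → (121.733,214.071) → (123.832,208.213) → (128.437,198.378) → (134.871,186.325) → (142.456,173.809) → (150.515,162.589) → (158.369,154.421) → (165.343,151.061)

G21
G90
G00 X14.709 Y157.817
M3 S403
G1 X10.381 Y34.584 F3055
G1 X80.026 Y72.350
G1 X105.540 Y83.461
M5
G00 X88.034 Y203.964
M3 S788
G1 X82.628 Y191.805 F617
G1 X75.326 Y175.106
G1 X67.082 Y155.441
G1 X58.847 Y134.382
G1 X51.574 Y113.504
G1 X46.216 Y94.379
G1 X43.725 Y78.581
G1 X45.053 Y67.682
M5
G00 X122.817 Y214.196
M3 S403
G1 X121.733 Y214.071 F3055
G1 X123.832 Y208.213
G1 X128.437 Y198.378
G1 X134.871 Y186.325
G1 X142.456 Y173.809
G1 X150.515 Y162.589
G1 X158.369 Y154.421
G1 X165.343 Y151.061
M5
G00 X0.000 Y0.000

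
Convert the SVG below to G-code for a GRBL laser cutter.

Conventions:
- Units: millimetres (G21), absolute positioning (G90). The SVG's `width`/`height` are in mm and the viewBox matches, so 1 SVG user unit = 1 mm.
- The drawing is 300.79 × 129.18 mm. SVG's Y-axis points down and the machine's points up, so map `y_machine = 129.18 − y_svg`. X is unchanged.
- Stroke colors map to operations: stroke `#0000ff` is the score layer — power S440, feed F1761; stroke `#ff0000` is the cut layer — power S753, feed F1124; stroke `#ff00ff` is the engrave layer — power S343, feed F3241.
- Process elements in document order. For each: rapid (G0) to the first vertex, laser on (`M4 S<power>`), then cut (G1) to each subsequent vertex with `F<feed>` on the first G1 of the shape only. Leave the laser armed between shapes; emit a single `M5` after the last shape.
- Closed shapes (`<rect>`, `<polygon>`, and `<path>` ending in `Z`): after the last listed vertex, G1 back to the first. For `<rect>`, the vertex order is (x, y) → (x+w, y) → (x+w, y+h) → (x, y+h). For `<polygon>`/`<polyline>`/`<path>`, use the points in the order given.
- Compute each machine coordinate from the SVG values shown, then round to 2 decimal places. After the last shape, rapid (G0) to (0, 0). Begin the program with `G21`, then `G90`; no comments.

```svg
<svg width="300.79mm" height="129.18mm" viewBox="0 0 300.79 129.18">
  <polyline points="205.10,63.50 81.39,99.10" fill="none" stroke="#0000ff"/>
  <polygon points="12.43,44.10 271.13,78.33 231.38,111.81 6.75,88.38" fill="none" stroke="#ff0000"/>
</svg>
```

G21
G90
G0 X205.10 Y65.68
M4 S440
G1 X81.39 Y30.08 F1761
G0 X12.43 Y85.08
M4 S753
G1 X271.13 Y50.85 F1124
G1 X231.38 Y17.37
G1 X6.75 Y40.80
G1 X12.43 Y85.08
M5
G0 X0.00 Y0.00

viewBox `0 0 300.79 129.18` with mm width/height → 1 unit = 1 mm. Flip: y_m = 129.18 − y_svg.

**Shape 1** — `<polyline>` line segment, stroke `#0000ff` → score (S440, F1761). Machine vertices: (205.10,65.68) → (81.39,30.08). Open path.

**Shape 2** — `<polygon>` closed polygon, stroke `#ff0000` → cut (S753, F1124). Machine vertices: (12.43,85.08) → (271.13,50.85) → (231.38,17.37) → (6.75,40.80) → (12.43,85.08). Closed: final G1 returns to the first vertex.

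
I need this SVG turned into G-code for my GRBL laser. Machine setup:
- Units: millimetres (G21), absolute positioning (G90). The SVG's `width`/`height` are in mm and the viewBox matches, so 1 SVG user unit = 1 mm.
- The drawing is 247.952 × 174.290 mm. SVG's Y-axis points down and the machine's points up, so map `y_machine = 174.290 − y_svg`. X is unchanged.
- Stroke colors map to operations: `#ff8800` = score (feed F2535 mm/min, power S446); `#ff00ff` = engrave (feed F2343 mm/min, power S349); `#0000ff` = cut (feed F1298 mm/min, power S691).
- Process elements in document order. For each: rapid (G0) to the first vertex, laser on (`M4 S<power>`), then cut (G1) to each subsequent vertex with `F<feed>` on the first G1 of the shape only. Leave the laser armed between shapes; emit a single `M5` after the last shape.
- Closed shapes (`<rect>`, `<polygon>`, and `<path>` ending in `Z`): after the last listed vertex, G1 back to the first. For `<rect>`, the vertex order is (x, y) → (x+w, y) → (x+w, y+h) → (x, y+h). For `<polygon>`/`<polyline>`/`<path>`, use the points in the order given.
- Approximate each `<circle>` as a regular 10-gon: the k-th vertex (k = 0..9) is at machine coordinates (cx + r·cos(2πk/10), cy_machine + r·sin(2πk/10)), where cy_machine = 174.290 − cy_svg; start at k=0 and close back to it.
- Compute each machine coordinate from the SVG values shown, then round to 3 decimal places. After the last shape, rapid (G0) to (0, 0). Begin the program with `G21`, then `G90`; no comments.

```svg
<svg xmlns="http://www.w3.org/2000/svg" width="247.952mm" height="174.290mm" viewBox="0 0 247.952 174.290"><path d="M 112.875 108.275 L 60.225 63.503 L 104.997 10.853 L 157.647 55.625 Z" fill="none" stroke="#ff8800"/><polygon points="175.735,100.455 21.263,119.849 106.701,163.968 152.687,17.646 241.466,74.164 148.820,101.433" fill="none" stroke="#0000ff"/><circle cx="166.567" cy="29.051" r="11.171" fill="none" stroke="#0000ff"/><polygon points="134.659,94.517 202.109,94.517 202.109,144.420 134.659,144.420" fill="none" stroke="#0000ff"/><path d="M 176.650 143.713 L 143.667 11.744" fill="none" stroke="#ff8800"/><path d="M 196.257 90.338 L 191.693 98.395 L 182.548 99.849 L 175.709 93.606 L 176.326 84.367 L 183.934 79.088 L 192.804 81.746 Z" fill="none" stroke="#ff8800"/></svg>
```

1 u = 1 mm; y_m = 174.290 − y.

[1] `<path>` regular polygon, #ff8800→score S446 F2535: (112.875,66.015) → (60.225,110.787) → (104.997,163.437) → (157.647,118.665) → (112.875,66.015) (closed)

[2] `<polygon>` closed polygon, #0000ff→cut S691 F1298: (175.735,73.835) → (21.263,54.441) → (106.701,10.322) → (152.687,156.644) → (241.466,100.126) → (148.820,72.857) → (175.735,73.835) (closed)

[3] `<circle>` circle, #0000ff→cut S691 F1298: (177.738,145.239) → (175.605,151.805) → (170.019,155.863) → (163.115,155.863) → (157.529,151.805) → (155.396,145.239) → (157.529,138.673) → (163.115,134.615) → (170.019,134.615) → (175.605,138.673) → (177.738,145.239) (closed)

[4] `<polygon>` rectangle, #0000ff→cut S691 F1298: (134.659,79.773) → (202.109,79.773) → (202.109,29.870) → (134.659,29.870) → (134.659,79.773) (closed)

[5] `<path>` line segment, #ff8800→score S446 F2535: (176.650,30.577) → (143.667,162.546)

[6] `<path>` regular polygon, #ff8800→score S446 F2535: (196.257,83.952) → (191.693,75.895) → (182.548,74.441) → (175.709,80.684) → (176.326,89.923) → (183.934,95.202) → (192.804,92.544) → (196.257,83.952) (closed)

G21
G90
G0 X112.875 Y66.015
M4 S446
G1 X60.225 Y110.787 F2535
G1 X104.997 Y163.437
G1 X157.647 Y118.665
G1 X112.875 Y66.015
G0 X175.735 Y73.835
M4 S691
G1 X21.263 Y54.441 F1298
G1 X106.701 Y10.322
G1 X152.687 Y156.644
G1 X241.466 Y100.126
G1 X148.820 Y72.857
G1 X175.735 Y73.835
G0 X177.738 Y145.239
M4 S691
G1 X175.605 Y151.805 F1298
G1 X170.019 Y155.863
G1 X163.115 Y155.863
G1 X157.529 Y151.805
G1 X155.396 Y145.239
G1 X157.529 Y138.673
G1 X163.115 Y134.615
G1 X170.019 Y134.615
G1 X175.605 Y138.673
G1 X177.738 Y145.239
G0 X134.659 Y79.773
M4 S691
G1 X202.109 Y79.773 F1298
G1 X202.109 Y29.870
G1 X134.659 Y29.870
G1 X134.659 Y79.773
G0 X176.650 Y30.577
M4 S446
G1 X143.667 Y162.546 F2535
G0 X196.257 Y83.952
M4 S446
G1 X191.693 Y75.895 F2535
G1 X182.548 Y74.441
G1 X175.709 Y80.684
G1 X176.326 Y89.923
G1 X183.934 Y95.202
G1 X192.804 Y92.544
G1 X196.257 Y83.952
M5
G0 X0.000 Y0.000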